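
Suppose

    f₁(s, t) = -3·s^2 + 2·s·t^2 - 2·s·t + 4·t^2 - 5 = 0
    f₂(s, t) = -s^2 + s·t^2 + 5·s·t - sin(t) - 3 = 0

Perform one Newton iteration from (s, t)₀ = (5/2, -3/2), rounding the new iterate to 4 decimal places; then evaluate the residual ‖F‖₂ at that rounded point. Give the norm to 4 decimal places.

5.2685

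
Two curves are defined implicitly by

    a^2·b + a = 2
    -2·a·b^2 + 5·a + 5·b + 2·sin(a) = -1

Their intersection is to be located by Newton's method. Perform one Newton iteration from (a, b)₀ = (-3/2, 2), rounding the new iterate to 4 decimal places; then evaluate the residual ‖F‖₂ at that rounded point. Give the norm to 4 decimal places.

1.2320

At (-3/2, 2): F = (1.0000, 13.505010).
Jacobian J = [[2·a·b + 1, a^2], [-2·b^2 + 2·cos(a) + 5, -4·a·b + 5]].
At the point, J = [[-5.0000, 2.2500], [-2.858526, 17.0000]] (det J = -78.568317).
Solving J·Δ = −F gives Δ = (-0.1704, -0.8231).
Then the next iterate is (a, b)₁ = (-1.6704, 1.1769).
Re-evaluating at (-1.6704, 1.1769): F = (-0.386571, 1.169733), so ‖F‖₂ = 1.2320.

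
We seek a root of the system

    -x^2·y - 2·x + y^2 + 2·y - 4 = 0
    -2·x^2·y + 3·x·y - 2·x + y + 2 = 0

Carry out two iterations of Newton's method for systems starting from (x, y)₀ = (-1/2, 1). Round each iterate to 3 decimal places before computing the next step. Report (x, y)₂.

At (-1/2, 1): F = (-0.250, 2.000).
Jacobian J = [[-2·x·y - 2, -x^2 + 2·y + 2], [-4·x·y + 3·y - 2, -2·x^2 + 3·x + 1]].
At the point, J = [[-1.000, 3.750], [3.000, -1.000]] (det J = -10.250).
Solving J·Δ = −F gives Δ = (-0.707, -0.122).
Then the next iterate is (x, y)₁ = (-1.207, 0.878).
Round to (-1.207, 0.878) and repeat: F = (-0.33823, -0.44546), J = [[0.11949, 2.29915], [4.87298, -5.53470]].
Δ = (0.244, 0.134), so (x, y)₂ = (-0.963, 1.012).

(-0.963, 1.012)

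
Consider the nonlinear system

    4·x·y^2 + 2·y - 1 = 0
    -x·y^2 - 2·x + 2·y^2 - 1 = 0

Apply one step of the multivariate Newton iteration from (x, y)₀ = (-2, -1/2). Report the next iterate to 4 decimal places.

(-0.7027, -0.2297)

At (-2, -1/2): F = (-4.0000, 4.0000).
Jacobian J = [[4·y^2, 8·x·y + 2], [-y^2 - 2, -2·x·y + 4·y]].
At the point, J = [[1.0000, 10.0000], [-2.2500, -4.0000]] (det J = 18.5000).
Solving J·Δ = −F gives Δ = (1.2973, 0.2703).
Then the next iterate is (x, y)₁ = (-0.7027, -0.2297).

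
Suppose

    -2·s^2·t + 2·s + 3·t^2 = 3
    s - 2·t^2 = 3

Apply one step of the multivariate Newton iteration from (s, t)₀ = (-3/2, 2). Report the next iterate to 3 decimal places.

At (-3/2, 2): F = (-3.000, -12.500).
Jacobian J = [[-4·s·t + 2, -2·s^2 + 6·t], [1, -4·t]].
At the point, J = [[14.000, 7.500], [1.000, -8.000]] (det J = -119.500).
Solving J·Δ = −F gives Δ = (0.985, -1.439).
Then the next iterate is (s, t)₁ = (-0.515, 0.561).

(-0.515, 0.561)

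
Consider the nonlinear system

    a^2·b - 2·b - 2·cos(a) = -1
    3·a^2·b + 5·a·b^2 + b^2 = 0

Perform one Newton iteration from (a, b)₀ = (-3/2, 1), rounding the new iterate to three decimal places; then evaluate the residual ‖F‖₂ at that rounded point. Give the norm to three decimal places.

0.125

At (-3/2, 1): F = (1.10853, 0.250).
Jacobian J = [[2·a·b + 2·sin(a), a^2 - 2], [6·a·b + 5·b^2, 3·a^2 + 10·a·b + 2·b]].
At the point, J = [[-4.99499, 0.250], [-4.000, -6.250]] (det J = 32.21869).
Solving J·Δ = −F gives Δ = (0.217, -0.099).
Then the next iterate is (a, b)₁ = (-1.283, 0.901).
Re-evaluating at (-1.283, 0.901): F = (0.11345, 0.05348), so ‖F‖₂ = 0.125.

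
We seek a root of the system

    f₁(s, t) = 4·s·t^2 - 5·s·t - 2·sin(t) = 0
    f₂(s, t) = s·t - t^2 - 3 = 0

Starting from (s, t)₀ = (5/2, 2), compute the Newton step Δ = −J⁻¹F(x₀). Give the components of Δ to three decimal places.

At (5/2, 2): F = (13.18141, -2.000).
Jacobian J = [[4·t^2 - 5·t, 8·s·t - 5·s - 2·cos(t)], [t, s - 2·t]].
At the point, J = [[6.000, 28.33229], [2.000, -1.500]] (det J = -65.66459).
Solving J·Δ = −F gives Δ = (0.562, -0.584).

(0.562, -0.584)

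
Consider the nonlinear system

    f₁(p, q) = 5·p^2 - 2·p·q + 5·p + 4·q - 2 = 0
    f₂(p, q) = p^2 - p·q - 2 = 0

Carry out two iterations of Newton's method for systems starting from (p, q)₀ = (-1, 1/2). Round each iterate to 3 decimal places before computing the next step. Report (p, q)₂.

At (-1, 1/2): F = (1.000, -0.500).
Jacobian J = [[10·p - 2·q + 5, -2·p + 4], [2·p - q, -p]].
At the point, J = [[-6.000, 6.000], [-2.500, 1.000]] (det J = 9.000).
Solving J·Δ = −F gives Δ = (-0.444, -0.611).
Then the next iterate is (p, q)₁ = (-1.444, -0.111).
Round to (-1.444, -0.111) and repeat: F = (0.44111, -0.07515), J = [[-9.218, 6.888], [-2.777, 1.444]].
Δ = (-0.198, -0.330), so (p, q)₂ = (-1.642, -0.441).

(-1.642, -0.441)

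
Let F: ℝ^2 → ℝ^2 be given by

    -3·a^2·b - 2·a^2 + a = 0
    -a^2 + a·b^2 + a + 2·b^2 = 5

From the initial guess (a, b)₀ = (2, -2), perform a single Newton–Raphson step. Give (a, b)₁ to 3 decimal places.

At (2, -2): F = (18.000, 9.000).
Jacobian J = [[-6·a·b - 4·a + 1, -3·a^2], [-2·a + b^2 + 1, 2·a·b + 4·b]].
At the point, J = [[17.000, -12.000], [1.000, -16.000]] (det J = -260.000).
Solving J·Δ = −F gives Δ = (-0.692, 0.519).
Then the next iterate is (a, b)₁ = (1.308, -1.481).

(1.308, -1.481)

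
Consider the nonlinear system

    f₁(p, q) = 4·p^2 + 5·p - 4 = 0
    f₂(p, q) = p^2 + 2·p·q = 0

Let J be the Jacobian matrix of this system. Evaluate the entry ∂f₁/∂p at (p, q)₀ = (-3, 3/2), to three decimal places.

∂f₁/∂p = 8·p + 5.
At (-3, 3/2) this is -19.000.

-19.000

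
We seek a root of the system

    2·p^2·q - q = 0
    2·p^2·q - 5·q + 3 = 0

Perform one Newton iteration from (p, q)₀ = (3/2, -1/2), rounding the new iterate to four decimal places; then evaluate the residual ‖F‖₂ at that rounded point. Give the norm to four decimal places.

At (3/2, -1/2): F = (-1.7500, 3.2500).
Jacobian J = [[4·p·q, 2·p^2 - 1], [4·p·q, 2·p^2 - 5]].
At the point, J = [[-3.0000, 3.5000], [-3.0000, -0.5000]] (det J = 12.0000).
Solving J·Δ = −F gives Δ = (0.8750, 1.2500).
Then the next iterate is (p, q)₁ = (2.3750, 0.7500).
Re-evaluating at (2.3750, 0.7500): F = (7.710938, 7.710938), so ‖F‖₂ = 10.9049.

10.9049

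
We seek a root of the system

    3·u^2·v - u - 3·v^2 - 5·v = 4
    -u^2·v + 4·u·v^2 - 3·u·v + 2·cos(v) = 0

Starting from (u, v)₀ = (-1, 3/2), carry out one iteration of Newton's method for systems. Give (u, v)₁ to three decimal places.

At (-1, 3/2): F = (-12.750, -5.85853).
Jacobian J = [[6·u·v - 1, 3·u^2 - 6·v - 5], [-2·u·v + 4·v^2 - 3·v, -u^2 + 8·u·v - 3·u - 2·sin(v)]].
At the point, J = [[-10.000, -11.000], [7.500, -11.99499]] (det J = 202.44990).
Solving J·Δ = −F gives Δ = (-0.437, -0.762).
Then the next iterate is (u, v)₁ = (-1.437, 0.738).

(-1.437, 0.738)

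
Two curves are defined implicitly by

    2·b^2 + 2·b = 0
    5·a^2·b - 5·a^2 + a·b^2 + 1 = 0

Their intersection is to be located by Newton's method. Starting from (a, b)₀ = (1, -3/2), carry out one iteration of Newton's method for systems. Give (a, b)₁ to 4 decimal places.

(0.6264, -1.1250)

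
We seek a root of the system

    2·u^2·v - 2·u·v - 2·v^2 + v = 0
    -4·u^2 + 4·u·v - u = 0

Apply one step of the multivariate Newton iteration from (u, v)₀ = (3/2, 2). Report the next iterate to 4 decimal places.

At (3/2, 2): F = (-3.0000, 1.5000).
Jacobian J = [[4·u·v - 2·v, 2·u^2 - 2·u - 4·v + 1], [-8·u + 4·v - 1, 4·u]].
At the point, J = [[8.0000, -5.5000], [-5.0000, 6.0000]] (det J = 20.5000).
Solving J·Δ = −F gives Δ = (0.4756, 0.1463).
Then the next iterate is (u, v)₁ = (1.9756, 2.1463).

(1.9756, 2.1463)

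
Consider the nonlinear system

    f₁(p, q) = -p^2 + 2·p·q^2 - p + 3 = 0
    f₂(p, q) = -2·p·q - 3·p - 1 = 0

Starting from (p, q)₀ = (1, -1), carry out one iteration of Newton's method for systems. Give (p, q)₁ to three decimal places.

At (1, -1): F = (3.000, -2.000).
Jacobian J = [[-2·p + 2·q^2 - 1, 4·p·q], [-2·q - 3, -2·p]].
At the point, J = [[-1.000, -4.000], [-1.000, -2.000]] (det J = -2.000).
Solving J·Δ = −F gives Δ = (-7.000, 2.500).
Then the next iterate is (p, q)₁ = (-6.000, 1.500).

(-6.000, 1.500)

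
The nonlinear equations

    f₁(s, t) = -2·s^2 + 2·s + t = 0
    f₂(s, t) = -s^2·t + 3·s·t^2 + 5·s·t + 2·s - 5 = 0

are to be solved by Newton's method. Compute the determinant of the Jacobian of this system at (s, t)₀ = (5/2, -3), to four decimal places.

281.0000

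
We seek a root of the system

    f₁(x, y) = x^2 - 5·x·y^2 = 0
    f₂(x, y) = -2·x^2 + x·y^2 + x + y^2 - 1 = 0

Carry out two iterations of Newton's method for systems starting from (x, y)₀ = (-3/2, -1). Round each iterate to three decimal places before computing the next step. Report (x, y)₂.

(-0.092, -0.820)

At (-3/2, -1): F = (9.750, -7.500).
Jacobian J = [[2·x - 5·y^2, -10·x·y], [-4·x + y^2 + 1, 2·x·y + 2·y]].
At the point, J = [[-8.000, -15.000], [8.000, 1.000]] (det J = 112.000).
Solving J·Δ = −F gives Δ = (0.917, 0.161).
Then the next iterate is (x, y)₁ = (-0.583, -0.839).
Round to (-0.583, -0.839) and repeat: F = (2.39182, -1.96924), J = [[-4.68560, -4.89137], [4.03592, -0.69973]].
Δ = (0.491, 0.019), so (x, y)₂ = (-0.092, -0.820).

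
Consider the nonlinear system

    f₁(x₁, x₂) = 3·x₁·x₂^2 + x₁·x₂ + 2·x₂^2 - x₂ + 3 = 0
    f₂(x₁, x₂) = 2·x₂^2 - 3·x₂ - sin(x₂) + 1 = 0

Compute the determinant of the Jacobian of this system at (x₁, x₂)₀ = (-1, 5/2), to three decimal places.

165.774

J = [[3·x₂^2 + x₂, 6·x₁·x₂ + x₁ + 4·x₂ - 1], [0, 4·x₂ - cos(x₂) - 3]].
At the point, J = [[21.250, -7.000], [0.000, 7.80114]].
det J = 165.774.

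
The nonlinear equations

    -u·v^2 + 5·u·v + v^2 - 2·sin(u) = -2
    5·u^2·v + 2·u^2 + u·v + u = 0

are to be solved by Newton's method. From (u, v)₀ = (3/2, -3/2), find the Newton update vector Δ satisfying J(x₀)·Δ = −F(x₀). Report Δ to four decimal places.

(1.4727, 2.9930)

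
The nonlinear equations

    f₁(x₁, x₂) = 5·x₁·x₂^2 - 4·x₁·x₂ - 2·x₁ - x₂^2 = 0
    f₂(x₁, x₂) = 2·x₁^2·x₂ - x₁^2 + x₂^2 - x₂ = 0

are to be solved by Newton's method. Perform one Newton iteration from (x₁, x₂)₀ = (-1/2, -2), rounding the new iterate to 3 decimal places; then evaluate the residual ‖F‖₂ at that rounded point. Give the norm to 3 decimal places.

At (-1/2, -2): F = (-17.000, 4.750).
Jacobian J = [[5·x₂^2 - 4·x₂ - 2, 10·x₁·x₂ - 4·x₁ - 2·x₂], [4·x₁·x₂ - 2·x₁, 2·x₁^2 + 2·x₂ - 1]].
At the point, J = [[26.000, 16.000], [5.000, -4.500]] (det J = -197.000).
Solving J·Δ = −F gives Δ = (0.003, 1.058).
Then the next iterate is (x₁, x₂)₁ = (-0.497, -0.942).
Re-evaluating at (-0.497, -0.942): F = (-3.97116, 1.11699), so ‖F‖₂ = 4.125.

4.125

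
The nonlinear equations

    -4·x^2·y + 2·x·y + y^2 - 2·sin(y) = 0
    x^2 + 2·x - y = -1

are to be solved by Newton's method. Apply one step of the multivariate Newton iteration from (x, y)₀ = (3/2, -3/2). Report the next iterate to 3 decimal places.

At (3/2, -3/2): F = (13.24499, 7.750).
Jacobian J = [[-8·x·y + 2·y, -4·x^2 + 2·x + 2·y - 2·cos(y)], [2·x + 2, -1]].
At the point, J = [[15.000, -9.14147], [5.000, -1.000]] (det J = 30.70737).
Solving J·Δ = −F gives Δ = (-1.876, -1.629).
Then the next iterate is (x, y)₁ = (-0.376, -3.129).

(-0.376, -3.129)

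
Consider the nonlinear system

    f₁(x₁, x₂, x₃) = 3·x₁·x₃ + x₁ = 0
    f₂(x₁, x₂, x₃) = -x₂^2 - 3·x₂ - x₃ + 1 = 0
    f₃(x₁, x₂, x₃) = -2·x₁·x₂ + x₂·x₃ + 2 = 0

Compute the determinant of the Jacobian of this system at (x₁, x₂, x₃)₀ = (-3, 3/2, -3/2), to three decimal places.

177.750

J = [[3·x₃ + 1, 0, 3·x₁], [0, -2·x₂ - 3, -1], [-2·x₂, -2·x₁ + x₃, x₂]].
At the point, J = [[-3.500, 0.000, -9.000], [0.000, -6.000, -1.000], [-3.000, 4.500, 1.500]].
det J = 177.750.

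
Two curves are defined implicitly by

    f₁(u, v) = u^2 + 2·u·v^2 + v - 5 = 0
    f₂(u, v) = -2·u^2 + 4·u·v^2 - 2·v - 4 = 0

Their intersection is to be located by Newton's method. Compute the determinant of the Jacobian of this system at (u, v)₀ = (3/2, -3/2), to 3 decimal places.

J = [[2·u + 2·v^2, 4·u·v + 1], [-4·u + 4·v^2, 8·u·v - 2]].
At the point, J = [[7.500, -8.000], [3.000, -20.000]].
det J = -126.000.

-126.000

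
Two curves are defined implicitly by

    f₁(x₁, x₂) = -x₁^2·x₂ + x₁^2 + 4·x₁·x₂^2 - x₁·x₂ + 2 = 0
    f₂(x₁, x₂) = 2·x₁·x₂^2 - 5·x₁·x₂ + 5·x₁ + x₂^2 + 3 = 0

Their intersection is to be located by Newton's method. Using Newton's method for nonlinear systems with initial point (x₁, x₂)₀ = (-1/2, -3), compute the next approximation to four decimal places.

(-0.3823, -1.9894)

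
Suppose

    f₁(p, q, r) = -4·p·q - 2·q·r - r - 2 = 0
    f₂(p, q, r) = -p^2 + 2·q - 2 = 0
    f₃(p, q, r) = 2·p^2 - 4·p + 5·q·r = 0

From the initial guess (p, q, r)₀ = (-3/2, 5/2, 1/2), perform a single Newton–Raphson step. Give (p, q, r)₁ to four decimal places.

(-0.8479, 1.1469, -0.0477)

At (-3/2, 5/2, 1/2): F = (10.0000, 0.7500, 16.7500).
Jacobian J = [[-4·q, -4·p - 2·r, -2·q - 1], [-2·p, 2, 0], [4·p - 4, 5·r, 5·q]].
At the point, J = [[-10.0000, 5.0000, -6.0000], [3.0000, 2.0000, 0.0000], [-10.0000, 2.5000, 12.5000]] (det J = -602.5000).
Solving J·Δ = −F gives Δ = (0.6521, -1.3531, -0.5477).
Then the next iterate is (p, q, r)₁ = (-0.8479, 1.1469, -0.0477).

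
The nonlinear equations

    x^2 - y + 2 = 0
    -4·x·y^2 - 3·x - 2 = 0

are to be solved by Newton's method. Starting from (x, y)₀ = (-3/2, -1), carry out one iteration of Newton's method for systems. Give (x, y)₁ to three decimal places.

At (-3/2, -1): F = (5.250, 8.500).
Jacobian J = [[2·x, -1], [-4·y^2 - 3, -8·x·y]].
At the point, J = [[-3.000, -1.000], [-7.000, -12.000]] (det J = 29.000).
Solving J·Δ = −F gives Δ = (1.879, -0.388).
Then the next iterate is (x, y)₁ = (0.379, -1.388).

(0.379, -1.388)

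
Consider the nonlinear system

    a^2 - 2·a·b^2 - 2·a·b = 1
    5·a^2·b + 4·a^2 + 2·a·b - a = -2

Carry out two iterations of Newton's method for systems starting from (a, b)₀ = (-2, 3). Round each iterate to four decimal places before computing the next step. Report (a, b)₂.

(-0.7488, 1.2847)

At (-2, 3): F = (51.0000, 68.0000).
Jacobian J = [[2·a - 2·b^2 - 2·b, -4·a·b - 2·a], [10·a·b + 8·a + 2·b - 1, 5·a^2 + 2·a]].
At the point, J = [[-28.0000, 28.0000], [-71.0000, 16.0000]] (det J = 1540.0000).
Solving J·Δ = −F gives Δ = (0.7065, -1.1149).
Then the next iterate is (a, b)₁ = (-1.2935, 1.8851).
Round to (-1.2935, 1.8851) and repeat: F = (14.743064, 20.879518), J = [[-13.464404, 12.340507], [-31.961568, 5.778711]].
Δ = (0.5447, -0.6004), so (a, b)₂ = (-0.7488, 1.2847).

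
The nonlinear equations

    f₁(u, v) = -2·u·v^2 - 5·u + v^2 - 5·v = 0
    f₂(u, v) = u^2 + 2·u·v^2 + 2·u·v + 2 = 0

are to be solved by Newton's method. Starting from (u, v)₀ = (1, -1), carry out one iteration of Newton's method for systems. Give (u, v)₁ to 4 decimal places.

At (1, -1): F = (-1.0000, 3.0000).
Jacobian J = [[-2·v^2 - 5, -4·u·v + 2·v - 5], [2·u + 2·v^2 + 2·v, 4·u·v + 2·u]].
At the point, J = [[-7.0000, -3.0000], [2.0000, -2.0000]] (det J = 20.0000).
Solving J·Δ = −F gives Δ = (-0.5500, 0.9500).
Then the next iterate is (u, v)₁ = (0.4500, -0.0500).

(0.4500, -0.0500)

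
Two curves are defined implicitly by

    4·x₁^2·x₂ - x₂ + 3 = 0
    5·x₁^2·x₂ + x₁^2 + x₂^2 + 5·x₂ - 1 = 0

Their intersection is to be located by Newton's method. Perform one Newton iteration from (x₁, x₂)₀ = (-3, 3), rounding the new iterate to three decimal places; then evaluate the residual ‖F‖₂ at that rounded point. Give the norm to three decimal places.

At (-3, 3): F = (108.000, 167.000).
Jacobian J = [[8·x₁·x₂, 4·x₁^2 - 1], [10·x₁·x₂ + 2·x₁, 5·x₁^2 + 2·x₂ + 5]].
At the point, J = [[-72.000, 35.000], [-96.000, 56.000]] (det J = -672.000).
Solving J·Δ = −F gives Δ = (0.302, -2.464).
Then the next iterate is (x₁, x₂)₁ = (-2.698, 0.536).
Re-evaluating at (-2.698, 0.536): F = (18.07061, 28.75477), so ‖F‖₂ = 33.962.

33.962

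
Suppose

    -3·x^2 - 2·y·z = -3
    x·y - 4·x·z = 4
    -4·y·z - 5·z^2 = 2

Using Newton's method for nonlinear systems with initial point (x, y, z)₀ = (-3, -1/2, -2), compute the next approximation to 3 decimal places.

(-1.576, -0.723, -0.737)

At (-3, -1/2, -2): F = (-26.000, -26.500, -26.000).
Jacobian J = [[-6·x, -2·z, -2·y], [y - 4·z, x, -4·x], [0, -4·z, -4·y - 10·z]].
At the point, J = [[18.000, 4.000, 1.000], [7.500, -3.000, 12.000], [0.000, 8.000, 22.000]] (det J = -3516.000).
Solving J·Δ = −F gives Δ = (1.424, -0.223, 1.263).
Then the next iterate is (x, y, z)₁ = (-1.576, -0.723, -0.737).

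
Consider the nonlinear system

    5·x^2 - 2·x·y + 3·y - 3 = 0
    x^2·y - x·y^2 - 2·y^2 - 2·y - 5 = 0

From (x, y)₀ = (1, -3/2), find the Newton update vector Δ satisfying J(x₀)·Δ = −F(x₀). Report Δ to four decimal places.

(-0.1304, 1.1957)

At (1, -3/2): F = (0.5000, -10.2500).
Jacobian J = [[10·x - 2·y, -2·x + 3], [2·x·y - y^2, x^2 - 2·x·y - 4·y - 2]].
At the point, J = [[13.0000, 1.0000], [-5.2500, 8.0000]] (det J = 109.2500).
Solving J·Δ = −F gives Δ = (-0.1304, 1.1957).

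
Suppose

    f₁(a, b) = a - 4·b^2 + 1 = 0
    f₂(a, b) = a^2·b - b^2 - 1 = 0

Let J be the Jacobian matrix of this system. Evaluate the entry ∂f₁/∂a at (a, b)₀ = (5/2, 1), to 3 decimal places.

1.000

∂f₁/∂a = 1.
At (5/2, 1) this is 1.000.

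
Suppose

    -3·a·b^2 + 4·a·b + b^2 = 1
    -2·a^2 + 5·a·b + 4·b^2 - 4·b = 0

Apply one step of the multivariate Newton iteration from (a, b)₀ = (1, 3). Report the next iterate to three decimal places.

(1.422, 1.334)

At (1, 3): F = (-7.000, 37.000).
Jacobian J = [[-3·b^2 + 4·b, -6·a·b + 4·a + 2·b], [-4·a + 5·b, 5·a + 8·b - 4]].
At the point, J = [[-15.000, -8.000], [11.000, 25.000]] (det J = -287.000).
Solving J·Δ = −F gives Δ = (0.422, -1.666).
Then the next iterate is (a, b)₁ = (1.422, 1.334).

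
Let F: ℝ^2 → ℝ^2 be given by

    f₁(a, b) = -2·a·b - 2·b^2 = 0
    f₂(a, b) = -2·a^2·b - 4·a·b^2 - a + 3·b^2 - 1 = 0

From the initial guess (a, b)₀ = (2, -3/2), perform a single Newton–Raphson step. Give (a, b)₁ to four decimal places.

(1.1176, -0.9265)

At (2, -3/2): F = (1.5000, -2.2500).
Jacobian J = [[-2·b, -2·a - 4·b], [-4·a·b - 4·b^2 - 1, -2·a^2 - 8·a·b + 6·b]].
At the point, J = [[3.0000, 2.0000], [2.0000, 7.0000]] (det J = 17.0000).
Solving J·Δ = −F gives Δ = (-0.8824, 0.5735).
Then the next iterate is (a, b)₁ = (1.1176, -0.9265).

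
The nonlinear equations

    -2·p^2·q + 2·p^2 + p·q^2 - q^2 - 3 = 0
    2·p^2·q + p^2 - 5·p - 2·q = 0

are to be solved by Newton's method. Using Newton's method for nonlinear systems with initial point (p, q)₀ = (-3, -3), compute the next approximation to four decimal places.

At (-3, -3): F = (33.0000, -24.0000).
Jacobian J = [[-4·p·q + 4·p + q^2, -2·p^2 + 2·p·q - 2·q], [4·p·q + 2·p - 5, 2·p^2 - 2]].
At the point, J = [[-39.0000, 6.0000], [25.0000, 16.0000]] (det J = -774.0000).
Solving J·Δ = −F gives Δ = (0.8682, 0.1434).
Then the next iterate is (p, q)₁ = (-2.1318, -2.8566).

(-2.1318, -2.8566)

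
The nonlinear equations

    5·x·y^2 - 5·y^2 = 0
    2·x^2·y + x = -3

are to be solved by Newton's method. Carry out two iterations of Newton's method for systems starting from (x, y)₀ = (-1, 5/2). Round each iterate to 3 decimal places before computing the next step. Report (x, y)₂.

At (-1, 5/2): F = (-62.500, 7.000).
Jacobian J = [[5·y^2, 10·x·y - 10·y], [4·x·y + 1, 2·x^2]].
At the point, J = [[31.250, -50.000], [-9.000, 2.000]] (det J = -387.500).
Solving J·Δ = −F gives Δ = (0.581, -0.887).
Then the next iterate is (x, y)₁ = (-0.419, 1.613).
Round to (-0.419, 1.613) and repeat: F = (-18.45955, 3.14736), J = [[13.00885, -22.88847], [-1.70339, 0.35112]].
Δ = (1.905, 0.276), so (x, y)₂ = (1.486, 1.889).

(1.486, 1.889)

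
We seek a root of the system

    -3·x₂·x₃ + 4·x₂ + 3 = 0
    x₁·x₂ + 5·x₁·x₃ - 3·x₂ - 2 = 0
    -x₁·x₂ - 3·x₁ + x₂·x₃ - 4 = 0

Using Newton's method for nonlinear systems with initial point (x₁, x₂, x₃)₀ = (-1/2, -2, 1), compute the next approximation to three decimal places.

At (-1/2, -2, 1): F = (1.000, 2.500, -5.500).
Jacobian J = [[0, -3·x₃ + 4, -3·x₂], [x₂ + 5·x₃, x₁ - 3, 5·x₁], [-x₂ - 3, -x₁ + x₃, x₂]].
At the point, J = [[0.000, 1.000, 6.000], [3.000, -3.500, -2.500], [-1.000, 1.500, -2.000]] (det J = 14.500).
Solving J·Δ = −F gives Δ = (4.379, 5.207, -1.034).
Then the next iterate is (x₁, x₂, x₃)₁ = (3.879, 3.207, -0.034).

(3.879, 3.207, -0.034)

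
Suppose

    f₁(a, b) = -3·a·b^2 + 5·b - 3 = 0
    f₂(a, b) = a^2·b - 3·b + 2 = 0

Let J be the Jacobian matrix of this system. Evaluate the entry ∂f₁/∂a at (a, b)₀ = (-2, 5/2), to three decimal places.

-18.750

∂f₁/∂a = -3·b^2.
At (-2, 5/2) this is -18.750.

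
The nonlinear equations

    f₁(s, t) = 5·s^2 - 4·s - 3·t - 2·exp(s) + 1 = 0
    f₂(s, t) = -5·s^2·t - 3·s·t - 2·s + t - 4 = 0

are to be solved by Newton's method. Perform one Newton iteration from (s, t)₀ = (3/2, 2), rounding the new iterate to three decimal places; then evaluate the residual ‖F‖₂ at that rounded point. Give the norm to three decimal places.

At (3/2, 2): F = (-8.71338, -36.500).
Jacobian J = [[10·s - 2·exp(s) - 4, -3], [-10·s·t - 3·t - 2, -5·s^2 - 3·s + 1]].
At the point, J = [[2.03662, -3.000], [-38.000, -14.750]] (det J = -144.04017).
Solving J·Δ = −F gives Δ = (0.132, -2.815).
Then the next iterate is (s, t)₁ = (1.632, -0.815).
Re-evaluating at (1.632, -0.815): F = (0.00593, 6.76469), so ‖F‖₂ = 6.765.

6.765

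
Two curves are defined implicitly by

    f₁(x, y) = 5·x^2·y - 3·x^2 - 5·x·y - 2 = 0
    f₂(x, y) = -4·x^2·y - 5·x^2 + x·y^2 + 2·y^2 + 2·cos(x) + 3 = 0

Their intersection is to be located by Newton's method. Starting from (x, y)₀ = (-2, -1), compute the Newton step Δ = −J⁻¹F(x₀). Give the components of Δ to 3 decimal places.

At (-2, -1): F = (-44.000, -1.83229).
Jacobian J = [[10·x·y - 6·x - 5·y, 5·x^2 - 5·x], [-8·x·y - 10·x + y^2 - 2·sin(x), -4·x^2 + 2·x·y + 4·y]].
At the point, J = [[37.000, 30.000], [6.81859, -16.000]] (det J = -796.55785).
Solving J·Δ = −F gives Δ = (0.953, 0.292).

(0.953, 0.292)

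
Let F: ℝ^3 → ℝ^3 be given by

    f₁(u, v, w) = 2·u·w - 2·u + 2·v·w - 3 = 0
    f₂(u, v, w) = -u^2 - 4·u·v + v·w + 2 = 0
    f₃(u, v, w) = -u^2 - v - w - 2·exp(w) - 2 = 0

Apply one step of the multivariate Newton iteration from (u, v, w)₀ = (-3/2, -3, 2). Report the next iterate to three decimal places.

At (-3/2, -3, 2): F = (-18.000, -24.250, -18.02811).
Jacobian J = [[2·w - 2, 2·w, 2·u + 2·v], [-2·u - 4·v, -4·u + w, v], [-2·u, -1, -2·exp(w) - 1]].
At the point, J = [[2.000, 4.000, -9.000], [15.000, 8.000, -3.000], [3.000, -1.000, -15.77811]] (det J = 1003.23694).
Solving J·Δ = −F gives Δ = (0.503, 1.657, -1.152).
Then the next iterate is (u, v, w)₁ = (-0.997, -1.343, 0.848).

(-0.997, -1.343, 0.848)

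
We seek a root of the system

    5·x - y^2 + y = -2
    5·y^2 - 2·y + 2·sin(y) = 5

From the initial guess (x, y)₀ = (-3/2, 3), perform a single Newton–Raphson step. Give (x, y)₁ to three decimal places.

(-0.518, 1.682)

At (-3/2, 3): F = (-11.500, 34.28224).
Jacobian J = [[5, -2·y + 1], [0, 10·y + 2·cos(y) - 2]].
At the point, J = [[5.000, -5.000], [0.000, 26.02002]] (det J = 130.10008).
Solving J·Δ = −F gives Δ = (0.982, -1.318).
Then the next iterate is (x, y)₁ = (-0.518, 1.682).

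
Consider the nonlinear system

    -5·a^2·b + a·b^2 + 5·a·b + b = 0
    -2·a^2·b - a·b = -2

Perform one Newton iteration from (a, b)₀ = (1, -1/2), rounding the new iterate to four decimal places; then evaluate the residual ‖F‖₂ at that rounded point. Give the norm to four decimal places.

At (1, -1/2): F = (-0.2500, 3.5000).
Jacobian J = [[-10·a·b + b^2 + 5·b, -5·a^2 + 2·a·b + 5·a + 1], [-4·a·b - b, -2·a^2 - a]].
At the point, J = [[2.7500, 0.0000], [2.5000, -3.0000]] (det J = -8.2500).
Solving J·Δ = −F gives Δ = (0.0909, 1.2424).
Then the next iterate is (a, b)₁ = (1.0909, 0.7424).
Re-evaluating at (1.0909, 0.7424): F = (0.975566, -0.576889), so ‖F‖₂ = 1.1334.

1.1334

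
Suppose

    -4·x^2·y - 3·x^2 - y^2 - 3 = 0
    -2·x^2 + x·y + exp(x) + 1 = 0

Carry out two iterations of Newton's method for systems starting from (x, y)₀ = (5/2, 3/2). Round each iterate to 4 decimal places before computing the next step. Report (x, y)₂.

At (5/2, 3/2): F = (-61.5000, 4.432494).
Jacobian J = [[-8·x·y - 6·x, -4·x^2 - 2·y], [-4·x + y + exp(x), x]].
At the point, J = [[-45.0000, -28.0000], [3.682494, 2.5000]] (det J = -9.390169).
Solving J·Δ = −F gives Δ = (-3.1565, 2.8765).
Then the next iterate is (x, y)₁ = (-0.6565, 4.3765).
Round to (-0.6565, 4.3765) and repeat: F = (-30.991679, -2.216493), J = [[26.924378, -10.476969], [7.521163, -0.6565]].
Δ = (0.0471, -2.8372), so (x, y)₂ = (-0.6094, 1.5393).

(-0.6094, 1.5393)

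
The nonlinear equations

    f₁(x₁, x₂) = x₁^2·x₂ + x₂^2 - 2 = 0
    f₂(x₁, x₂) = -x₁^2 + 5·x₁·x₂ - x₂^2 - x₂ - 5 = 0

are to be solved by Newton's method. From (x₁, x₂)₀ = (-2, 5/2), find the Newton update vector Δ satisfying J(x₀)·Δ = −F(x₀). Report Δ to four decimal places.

(-13.6304, -16.7283)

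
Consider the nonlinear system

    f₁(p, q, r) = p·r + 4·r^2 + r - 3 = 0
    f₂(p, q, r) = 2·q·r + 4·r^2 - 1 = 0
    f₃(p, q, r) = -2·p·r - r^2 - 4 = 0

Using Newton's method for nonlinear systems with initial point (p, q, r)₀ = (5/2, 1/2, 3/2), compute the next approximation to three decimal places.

At (5/2, 1/2, 3/2): F = (11.250, 9.500, -13.750).
Jacobian J = [[r, 0, p + 8·r + 1], [0, 2·r, 2·q + 8·r], [-2·r, 0, -2·p - 2·r]].
At the point, J = [[1.500, 0.000, 15.500], [0.000, 3.000, 13.000], [-3.000, 0.000, -8.000]] (det J = 103.500).
Solving J·Δ = −F gives Δ = (-3.569, -1.518, -0.380).
Then the next iterate is (p, q, r)₁ = (-1.069, -1.018, 1.120).

(-1.069, -1.018, 1.120)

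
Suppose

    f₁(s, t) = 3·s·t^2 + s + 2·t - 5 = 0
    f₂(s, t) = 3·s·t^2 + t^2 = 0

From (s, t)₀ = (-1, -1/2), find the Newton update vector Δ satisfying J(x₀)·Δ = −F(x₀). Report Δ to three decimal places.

At (-1, -1/2): F = (-7.750, -0.500).
Jacobian J = [[3·t^2 + 1, 6·s·t + 2], [3·t^2, 6·s·t + 2·t]].
At the point, J = [[1.750, 5.000], [0.750, 2.000]] (det J = -0.250).
Solving J·Δ = −F gives Δ = (-52.000, 19.750).

(-52.000, 19.750)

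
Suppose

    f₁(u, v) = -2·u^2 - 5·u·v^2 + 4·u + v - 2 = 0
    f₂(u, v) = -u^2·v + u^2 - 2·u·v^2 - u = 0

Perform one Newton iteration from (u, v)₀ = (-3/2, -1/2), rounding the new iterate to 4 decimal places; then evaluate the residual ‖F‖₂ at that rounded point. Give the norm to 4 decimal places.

3.7134

At (-3/2, -1/2): F = (-11.1250, 5.6250).
Jacobian J = [[-4·u - 5·v^2 + 4, -10·u·v + 1], [-2·u·v + 2·u - 2·v^2 - 1, -u^2 - 4·u·v]].
At the point, J = [[8.7500, -6.5000], [-6.0000, -5.2500]] (det J = -84.9375).
Solving J·Δ = −F gives Δ = (1.1181, -0.2064).
Then the next iterate is (u, v)₁ = (-0.3819, -0.7064).
Re-evaluating at (-0.3819, -0.7064): F = (-3.572853, 1.011911), so ‖F‖₂ = 3.7134.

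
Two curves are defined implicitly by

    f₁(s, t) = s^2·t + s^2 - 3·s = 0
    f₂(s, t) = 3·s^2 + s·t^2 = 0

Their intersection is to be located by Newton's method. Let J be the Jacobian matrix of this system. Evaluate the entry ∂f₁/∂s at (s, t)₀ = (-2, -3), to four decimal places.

∂f₁/∂s = 2·s·t + 2·s - 3.
At (-2, -3) this is 5.0000.

5.0000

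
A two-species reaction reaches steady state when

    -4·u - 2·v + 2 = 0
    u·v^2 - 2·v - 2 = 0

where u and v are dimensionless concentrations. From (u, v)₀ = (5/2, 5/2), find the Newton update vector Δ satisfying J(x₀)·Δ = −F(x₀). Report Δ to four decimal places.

(-4.0424, 1.5847)

At (5/2, 5/2): F = (-13.0000, 8.6250).
Jacobian J = [[-4, -2], [v^2, 2·u·v - 2]].
At the point, J = [[-4.0000, -2.0000], [6.2500, 10.5000]] (det J = -29.5000).
Solving J·Δ = −F gives Δ = (-4.0424, 1.5847).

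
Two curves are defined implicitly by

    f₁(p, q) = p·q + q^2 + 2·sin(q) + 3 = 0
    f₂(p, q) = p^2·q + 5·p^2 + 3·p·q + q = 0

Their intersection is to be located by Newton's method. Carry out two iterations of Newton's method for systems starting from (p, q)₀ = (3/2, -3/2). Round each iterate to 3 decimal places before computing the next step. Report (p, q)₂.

At (3/2, -3/2): F = (1.00501, -0.375).
Jacobian J = [[q, p + 2·q + 2·cos(q)], [2·p·q + 10·p + 3·q, p^2 + 3·p + 1]].
At the point, J = [[-1.500, -1.35853], [6.000, 7.750]] (det J = -3.47385).
Solving J·Δ = −F gives Δ = (2.095, -1.574).
Then the next iterate is (p, q)₁ = (3.595, -3.074).
Round to (3.595, -3.074) and repeat: F = (1.26336, -11.33542), J = [[-3.074, -4.54843], [4.62594, 24.70903]].
Δ = (-0.370, 0.528), so (p, q)₂ = (3.225, -2.546).

(3.225, -2.546)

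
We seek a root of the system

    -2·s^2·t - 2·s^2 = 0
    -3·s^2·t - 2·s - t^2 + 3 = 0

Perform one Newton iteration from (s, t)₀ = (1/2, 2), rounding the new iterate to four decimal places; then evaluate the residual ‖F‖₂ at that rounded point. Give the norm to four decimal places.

0.7397

At (1/2, 2): F = (-1.5000, -3.5000).
Jacobian J = [[-4·s·t - 4·s, -2·s^2], [-6·s·t - 2, -3·s^2 - 2·t]].
At the point, J = [[-6.0000, -0.5000], [-8.0000, -4.7500]] (det J = 24.5000).
Solving J·Δ = −F gives Δ = (-0.2194, -0.3673).
Then the next iterate is (s, t)₁ = (0.2806, 1.6327).
Re-evaluating at (0.2806, 1.6327): F = (-0.414578, -0.612568), so ‖F‖₂ = 0.7397.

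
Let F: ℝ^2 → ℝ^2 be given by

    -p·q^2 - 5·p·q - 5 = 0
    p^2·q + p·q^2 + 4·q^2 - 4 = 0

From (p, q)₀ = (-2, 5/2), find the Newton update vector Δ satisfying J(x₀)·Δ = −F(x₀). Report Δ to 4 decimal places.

At (-2, 5/2): F = (32.5000, 18.5000).
Jacobian J = [[-q^2 - 5·q, -2·p·q - 5·p], [2·p·q + q^2, p^2 + 2·p·q + 8·q]].
At the point, J = [[-18.7500, 20.0000], [-3.7500, 14.0000]] (det J = -187.5000).
Solving J·Δ = −F gives Δ = (0.4533, -1.2000).

(0.4533, -1.2000)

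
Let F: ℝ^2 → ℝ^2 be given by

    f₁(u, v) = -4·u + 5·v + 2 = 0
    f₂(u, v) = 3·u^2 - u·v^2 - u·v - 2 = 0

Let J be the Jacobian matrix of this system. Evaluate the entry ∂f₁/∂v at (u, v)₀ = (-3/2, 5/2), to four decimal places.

5.0000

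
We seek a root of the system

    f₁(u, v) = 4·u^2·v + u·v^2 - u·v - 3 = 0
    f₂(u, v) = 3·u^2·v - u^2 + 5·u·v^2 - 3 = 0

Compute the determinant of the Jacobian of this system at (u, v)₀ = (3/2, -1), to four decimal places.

J = [[8·u·v + v^2 - v, 4·u^2 + 2·u·v - u], [6·u·v - 2·u + 5·v^2, 3·u^2 + 10·u·v]].
At the point, J = [[-10.0000, 4.5000], [-7.0000, -8.2500]].
det J = 114.0000.

114.0000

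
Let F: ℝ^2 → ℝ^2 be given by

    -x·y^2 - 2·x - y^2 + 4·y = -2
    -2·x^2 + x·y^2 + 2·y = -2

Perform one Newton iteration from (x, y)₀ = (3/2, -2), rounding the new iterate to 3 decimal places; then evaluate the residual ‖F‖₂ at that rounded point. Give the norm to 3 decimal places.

4.782

At (3/2, -2): F = (-19.000, -0.500).
Jacobian J = [[-y^2 - 2, -2·x·y - 2·y + 4], [-4·x + y^2, 2·x·y + 2]].
At the point, J = [[-6.000, 14.000], [-2.000, -4.000]] (det J = 52.000).
Solving J·Δ = −F gives Δ = (-1.596, 0.673).
Then the next iterate is (x, y)₁ = (-0.096, -1.327).
Re-evaluating at (-0.096, -1.327): F = (-4.70788, -0.84148), so ‖F‖₂ = 4.782.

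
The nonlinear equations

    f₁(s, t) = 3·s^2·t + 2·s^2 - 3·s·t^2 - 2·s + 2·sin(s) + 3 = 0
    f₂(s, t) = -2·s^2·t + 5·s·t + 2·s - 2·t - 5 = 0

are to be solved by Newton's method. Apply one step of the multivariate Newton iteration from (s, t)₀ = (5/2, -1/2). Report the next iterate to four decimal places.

At (5/2, -1/2): F = (0.446944, 1.0000).
Jacobian J = [[6·s·t + 4·s - 3·t^2 + 2·cos(s) - 2, 3·s^2 - 6·s·t], [-4·s·t + 5·t + 2, -2·s^2 + 5·s - 2]].
At the point, J = [[-1.852287, 26.2500], [4.5000, -2.0000]] (det J = -114.420426).
Solving J·Δ = −F gives Δ = (-0.2372, -0.0338).
Then the next iterate is (s, t)₁ = (2.2628, -0.5338).

(2.2628, -0.5338)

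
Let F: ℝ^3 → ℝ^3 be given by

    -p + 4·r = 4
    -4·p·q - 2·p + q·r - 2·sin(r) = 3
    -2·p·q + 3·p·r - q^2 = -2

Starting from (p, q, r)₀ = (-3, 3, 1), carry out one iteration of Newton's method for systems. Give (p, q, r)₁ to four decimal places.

(-1.3333, 1.7428, 0.6667)

At (-3, 3, 1): F = (3.0000, 40.317058, 2.0000).
Jacobian J = [[-1, 0, 4], [-4·q - 2, -4·p + r, q - 2·cos(r)], [-2·q + 3·r, -2·p - 2·q, 3·p]].
At the point, J = [[-1.0000, 0.0000, 4.0000], [-14.0000, 13.0000, 1.919395], [-3.0000, 0.0000, -9.0000]] (det J = 273.0000).
Solving J·Δ = −F gives Δ = (1.6667, -1.2572, -0.3333).
Then the next iterate is (p, q, r)₁ = (-1.3333, 1.7428, 0.6667).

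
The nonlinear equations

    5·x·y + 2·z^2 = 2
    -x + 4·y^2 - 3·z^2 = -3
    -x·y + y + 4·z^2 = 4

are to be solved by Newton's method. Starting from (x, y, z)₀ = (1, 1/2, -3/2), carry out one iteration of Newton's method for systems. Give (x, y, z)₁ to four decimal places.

At (1, 1/2, -3/2): F = (5.0000, -3.7500, 5.0000).
Jacobian J = [[5·y, 5·x, 4·z], [-1, 8·y, -6·z], [-y, -x + 1, 8·z]].
At the point, J = [[2.5000, 5.0000, -6.0000], [-1.0000, 4.0000, 9.0000], [-0.5000, 0.0000, -12.0000]] (det J = -214.5000).
Solving J·Δ = −F gives Δ = (-0.5594, -0.1923, 0.4400).
Then the next iterate is (x, y, z)₁ = (0.4406, 0.3077, -1.0600).

(0.4406, 0.3077, -1.0600)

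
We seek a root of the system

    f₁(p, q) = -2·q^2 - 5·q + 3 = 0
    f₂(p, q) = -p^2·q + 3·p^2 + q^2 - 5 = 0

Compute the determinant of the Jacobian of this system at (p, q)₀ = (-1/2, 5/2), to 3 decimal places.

-7.500

J = [[0, -4·q - 5], [-2·p·q + 6·p, -p^2 + 2·q]].
At the point, J = [[0.000, -15.000], [-0.500, 4.750]].
det J = -7.500.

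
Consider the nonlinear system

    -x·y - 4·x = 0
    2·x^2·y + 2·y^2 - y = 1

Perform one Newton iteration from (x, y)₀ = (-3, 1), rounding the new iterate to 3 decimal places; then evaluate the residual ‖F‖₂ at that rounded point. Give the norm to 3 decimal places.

11.276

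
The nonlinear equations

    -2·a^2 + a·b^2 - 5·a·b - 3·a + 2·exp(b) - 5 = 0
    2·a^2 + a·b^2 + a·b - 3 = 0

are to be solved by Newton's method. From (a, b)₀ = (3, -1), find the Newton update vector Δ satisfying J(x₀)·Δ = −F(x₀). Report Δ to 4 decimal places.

(-1.2724, -0.0895)

At (3, -1): F = (-13.264241, 15.0000).
Jacobian J = [[-4·a + b^2 - 5·b - 3, 2·a·b - 5·a + 2·exp(b)], [4·a + b^2 + b, 2·a·b + a]].
At the point, J = [[-9.0000, -20.264241], [12.0000, -3.0000]] (det J = 270.170893).
Solving J·Δ = −F gives Δ = (-1.2724, -0.0895).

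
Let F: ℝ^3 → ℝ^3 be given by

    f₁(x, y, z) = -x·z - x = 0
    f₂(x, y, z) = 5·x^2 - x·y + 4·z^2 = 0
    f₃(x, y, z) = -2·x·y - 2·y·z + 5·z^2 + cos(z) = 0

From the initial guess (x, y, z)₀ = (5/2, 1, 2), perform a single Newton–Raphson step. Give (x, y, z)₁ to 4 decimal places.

At (5/2, 1, 2): F = (-7.5000, 44.7500, 10.583853).
Jacobian J = [[-z - 1, 0, -x], [10·x - y, -x, 8·z], [-2·y, -2·x - 2·z, -2·y + 10·z - sin(z)]].
At the point, J = [[-3.0000, 0.0000, -2.5000], [24.0000, -2.5000, 16.0000], [-2.0000, -9.0000, 17.090703]] (det J = 248.680269).
Solving J·Δ = −F gives Δ = (-0.7286, -2.6988, -2.1257).
Then the next iterate is (x, y, z)₁ = (1.7714, -1.6988, -0.1257).

(1.7714, -1.6988, -0.1257)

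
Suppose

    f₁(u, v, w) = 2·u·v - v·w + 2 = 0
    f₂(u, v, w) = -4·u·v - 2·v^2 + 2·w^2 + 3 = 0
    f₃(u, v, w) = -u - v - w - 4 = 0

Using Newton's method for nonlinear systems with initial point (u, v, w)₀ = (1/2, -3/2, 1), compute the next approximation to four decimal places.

(6.7500, -22.9167, 12.1667)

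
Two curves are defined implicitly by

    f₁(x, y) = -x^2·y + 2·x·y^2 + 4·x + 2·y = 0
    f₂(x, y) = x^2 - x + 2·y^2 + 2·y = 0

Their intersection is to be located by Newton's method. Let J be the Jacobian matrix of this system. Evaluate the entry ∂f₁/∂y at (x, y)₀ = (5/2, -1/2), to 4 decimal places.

∂f₁/∂y = -x^2 + 4·x·y + 2.
At (5/2, -1/2) this is -9.2500.

-9.2500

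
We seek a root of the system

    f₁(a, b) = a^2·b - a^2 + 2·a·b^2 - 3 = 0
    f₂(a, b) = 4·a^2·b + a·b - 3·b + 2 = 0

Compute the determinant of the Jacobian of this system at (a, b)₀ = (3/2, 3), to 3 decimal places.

-609.750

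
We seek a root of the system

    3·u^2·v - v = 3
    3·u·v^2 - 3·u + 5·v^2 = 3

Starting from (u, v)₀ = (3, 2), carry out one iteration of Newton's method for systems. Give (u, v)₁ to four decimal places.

(2.1021, 1.3586)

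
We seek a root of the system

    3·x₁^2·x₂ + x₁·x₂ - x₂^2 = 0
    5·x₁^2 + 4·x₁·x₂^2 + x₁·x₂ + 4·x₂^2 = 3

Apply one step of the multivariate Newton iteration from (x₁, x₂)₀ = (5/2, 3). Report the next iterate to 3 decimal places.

(1.786, 1.659)

At (5/2, 3): F = (54.750, 161.750).
Jacobian J = [[6·x₁·x₂ + x₂, 3·x₁^2 + x₁ - 2·x₂], [10·x₁ + 4·x₂^2 + x₂, 8·x₁·x₂ + x₁ + 8·x₂]].
At the point, J = [[48.000, 15.250], [64.000, 86.500]] (det J = 3176.000).
Solving J·Δ = −F gives Δ = (-0.714, -1.341).
Then the next iterate is (x₁, x₂)₁ = (1.786, 1.659).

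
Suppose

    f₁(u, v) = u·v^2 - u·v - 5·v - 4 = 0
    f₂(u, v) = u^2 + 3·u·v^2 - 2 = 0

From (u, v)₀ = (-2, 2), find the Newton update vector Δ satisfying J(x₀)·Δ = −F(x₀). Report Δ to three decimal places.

(-4.750, -2.500)

At (-2, 2): F = (-18.000, -22.000).
Jacobian J = [[v^2 - v, 2·u·v - u - 5], [2·u + 3·v^2, 6·u·v]].
At the point, J = [[2.000, -11.000], [8.000, -24.000]] (det J = 40.000).
Solving J·Δ = −F gives Δ = (-4.750, -2.500).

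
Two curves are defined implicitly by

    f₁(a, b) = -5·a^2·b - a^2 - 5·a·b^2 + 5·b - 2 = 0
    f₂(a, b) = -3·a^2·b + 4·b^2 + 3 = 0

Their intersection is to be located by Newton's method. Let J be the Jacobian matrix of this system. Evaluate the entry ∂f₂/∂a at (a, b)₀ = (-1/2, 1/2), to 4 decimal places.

1.5000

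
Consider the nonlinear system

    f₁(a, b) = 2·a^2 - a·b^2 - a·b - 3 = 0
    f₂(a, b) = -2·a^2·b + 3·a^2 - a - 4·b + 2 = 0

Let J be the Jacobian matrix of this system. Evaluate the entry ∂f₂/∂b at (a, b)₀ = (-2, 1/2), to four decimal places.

∂f₂/∂b = -2·a^2 - 4.
At (-2, 1/2) this is -12.0000.

-12.0000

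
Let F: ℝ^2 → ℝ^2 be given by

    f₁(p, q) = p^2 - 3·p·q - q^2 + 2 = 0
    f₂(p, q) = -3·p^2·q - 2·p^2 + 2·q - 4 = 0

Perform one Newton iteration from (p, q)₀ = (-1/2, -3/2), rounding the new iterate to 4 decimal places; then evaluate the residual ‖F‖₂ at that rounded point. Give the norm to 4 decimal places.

At (-1/2, -3/2): F = (-2.2500, -6.3750).
Jacobian J = [[2·p - 3·q, -3·p - 2·q], [-6·p·q - 4·p, -3·p^2 + 2]].
At the point, J = [[3.5000, 4.5000], [-2.5000, 1.2500]] (det J = 15.6250).
Solving J·Δ = −F gives Δ = (-1.6560, 1.7880).
Then the next iterate is (p, q)₁ = (-2.1560, 0.2880).
Re-evaluating at (-2.1560, 0.2880): F = (8.428176, -16.736834), so ‖F‖₂ = 18.7392.

18.7392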